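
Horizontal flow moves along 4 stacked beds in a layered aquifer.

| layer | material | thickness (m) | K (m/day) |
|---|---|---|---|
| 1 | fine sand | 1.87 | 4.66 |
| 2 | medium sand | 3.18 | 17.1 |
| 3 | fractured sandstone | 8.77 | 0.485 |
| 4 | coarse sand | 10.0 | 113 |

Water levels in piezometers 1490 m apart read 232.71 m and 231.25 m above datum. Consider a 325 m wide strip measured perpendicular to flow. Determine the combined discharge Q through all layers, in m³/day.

381

Flow is parallel to layering, so each bed carries its own Darcy discharge and the transmissivities add.
Σ(K_i·b_i) = 4.66×1.87 + 17.1×3.18 + 0.485×8.77 + 113×10.0 = 1197 m²/day.
Hydraulic gradient i = (232.71 − 231.25) / 1490 = 1.46 / 1490 = 0.0009799.
Q = Σ(K_i·b_i) · W · i = 1197 × 325 × 0.0009799 = 381.3 m³/day.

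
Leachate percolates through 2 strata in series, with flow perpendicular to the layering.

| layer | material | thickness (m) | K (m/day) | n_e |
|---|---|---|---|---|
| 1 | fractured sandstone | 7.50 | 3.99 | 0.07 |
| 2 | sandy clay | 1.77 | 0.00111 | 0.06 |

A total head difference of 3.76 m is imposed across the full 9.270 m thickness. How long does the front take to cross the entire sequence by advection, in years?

With flow normal to the layers, continuity requires the same specific discharge q through every layer.
Σ(b_i/K_i) = 7.50/3.99 + 1.77/0.00111 = 1596 d.
q = Δh / Σ(b_i/K_i) = 3.76 / 1596 = 0.002355 m/day.
In each layer the seepage velocity is v_i = q/n_i, so the layer transit time is t_i = b_i·n_i / q:
  layer 1 (fractured sandstone): t_1 = 7.50 × 0.07 / 0.002355 = 222.9 d
  layer 2 (sandy clay): t_2 = 1.77 × 0.06 / 0.002355 = 45.09 d
Total t = Σ t_i = 268.0 days = 0.7338 years.

0.734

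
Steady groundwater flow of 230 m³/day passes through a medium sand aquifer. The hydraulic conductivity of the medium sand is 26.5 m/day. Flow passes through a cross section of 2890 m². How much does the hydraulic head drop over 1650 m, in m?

From Q = K·A·i, i = Q / (K·A) = 230 / (26.50 × 2890) = 0.003003.
Head loss Δh = i · L = 0.003003 × 1650 = 4.955 m.

4.96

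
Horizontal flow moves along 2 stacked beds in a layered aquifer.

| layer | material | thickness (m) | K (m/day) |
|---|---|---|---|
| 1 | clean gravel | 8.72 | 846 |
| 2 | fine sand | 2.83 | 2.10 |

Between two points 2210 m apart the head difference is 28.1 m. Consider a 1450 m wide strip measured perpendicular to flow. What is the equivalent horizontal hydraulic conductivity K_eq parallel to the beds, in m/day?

Flow is parallel to layering, so each bed carries its own Darcy discharge and the transmissivities add.
Σ(K_i·b_i) = 846×8.72 + 2.10×2.83 = 7383 m²/day.
Total thickness b = 11.55 m, so K_eq = Σ(K_i·b_i)/b = 639.2 m/day.

639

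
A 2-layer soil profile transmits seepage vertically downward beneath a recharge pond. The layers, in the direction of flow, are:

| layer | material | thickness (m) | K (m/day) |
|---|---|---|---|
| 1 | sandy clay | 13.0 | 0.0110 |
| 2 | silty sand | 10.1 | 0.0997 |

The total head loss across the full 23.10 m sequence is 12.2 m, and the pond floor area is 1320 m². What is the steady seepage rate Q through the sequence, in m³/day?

Flow is perpendicular to layering, so the layers act in series and the equivalent K is the thickness-weighted harmonic mean.
Total thickness L = 13.0 + 10.1 = 23.10 m.
Σ(b_i/K_i) = 13.0/0.0110 + 10.1/0.0997 = 1283 d.
K_eq = L / Σ(b_i/K_i) = 23.10 / 1283 = 0.01800 m/day.
Q = K_eq · A · (Δh/L) = 0.01800 × 1320 × (12.2/23.10) = 12.55 m³/day.

12.6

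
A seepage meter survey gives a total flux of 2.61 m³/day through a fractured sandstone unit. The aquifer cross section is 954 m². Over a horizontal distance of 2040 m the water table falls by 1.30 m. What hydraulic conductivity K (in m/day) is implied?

Hydraulic gradient i = Δh / L = 1.30 / 2040 = 0.0006373.
From Q = K·A·i, K = Q / (A·i) = 2.61 / (954.0 × 0.0006373) = 4.293 m/day.

4.29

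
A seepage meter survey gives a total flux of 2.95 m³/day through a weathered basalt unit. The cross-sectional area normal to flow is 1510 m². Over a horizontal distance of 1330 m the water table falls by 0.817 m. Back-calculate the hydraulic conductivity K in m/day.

3.18

Hydraulic gradient i = Δh / L = 0.817 / 1330 = 0.0006143.
From Q = K·A·i, K = Q / (A·i) = 2.95 / (1510 × 0.0006143) = 3.180 m/day.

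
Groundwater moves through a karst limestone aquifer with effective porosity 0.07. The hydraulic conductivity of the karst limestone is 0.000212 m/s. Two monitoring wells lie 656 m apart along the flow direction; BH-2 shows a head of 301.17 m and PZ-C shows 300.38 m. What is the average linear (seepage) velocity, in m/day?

0.315

Convert K: 0.000212 m/s × 86400 = 18.32 m/day.
Hydraulic gradient i = (301.17 − 300.38) / 656 = 0.79 / 656 = 0.001204.
Darcy flux q = K · i = 18.32 × 0.001204 = 0.02206 m/day.
Seepage velocity v = q / n_e = 0.02206 / 0.07 = 0.3151 m/day.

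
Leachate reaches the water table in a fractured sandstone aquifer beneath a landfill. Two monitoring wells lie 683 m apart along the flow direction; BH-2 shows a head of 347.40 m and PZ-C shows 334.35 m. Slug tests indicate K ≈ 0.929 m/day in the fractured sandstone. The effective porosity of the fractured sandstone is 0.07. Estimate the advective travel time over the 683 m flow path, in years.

Hydraulic gradient i = (347.40 − 334.35) / 683 = 13.05 / 683 = 0.01911.
Darcy flux q = K · i = 0.9290 × 0.01911 = 0.01775 m/day.
Seepage velocity v = q / n_e = 0.01775 / 0.07 = 0.2536 m/day.
Travel time t = L / v = 683 / 0.2536 = 2693 days = 7.374 years.

7.37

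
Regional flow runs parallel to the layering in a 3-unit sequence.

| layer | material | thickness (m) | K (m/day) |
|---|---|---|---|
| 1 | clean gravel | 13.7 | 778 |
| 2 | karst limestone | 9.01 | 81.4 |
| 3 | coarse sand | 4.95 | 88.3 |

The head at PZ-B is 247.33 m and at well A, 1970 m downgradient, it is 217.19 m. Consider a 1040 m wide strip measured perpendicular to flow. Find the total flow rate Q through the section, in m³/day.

188000

Flow is parallel to layering, so each bed carries its own Darcy discharge and the transmissivities add.
Σ(K_i·b_i) = 778×13.7 + 81.4×9.01 + 88.3×4.95 = 11829 m²/day.
Hydraulic gradient i = (247.33 − 217.19) / 1970 = 30.14 / 1970 = 0.01530.
Q = Σ(K_i·b_i) · W · i = 11829 × 1040 × 0.01530 = 1.882e+05 m³/day.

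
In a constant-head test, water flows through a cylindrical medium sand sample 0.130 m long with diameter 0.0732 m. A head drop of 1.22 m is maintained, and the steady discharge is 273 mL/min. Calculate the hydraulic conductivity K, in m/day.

Cross-sectional area A = π·(d/2)² = π × (0.0732/2)² = 0.004208 m².
Convert discharge: 273 mL/min = 4.550e-06 m³/s.
Darcy's law rearranged: K = Q·L / (A·Δh) = 4.550e-06 × 0.130 / (0.004208 × 1.22) = 0.0001152 m/s = 9.954 m/day.

9.95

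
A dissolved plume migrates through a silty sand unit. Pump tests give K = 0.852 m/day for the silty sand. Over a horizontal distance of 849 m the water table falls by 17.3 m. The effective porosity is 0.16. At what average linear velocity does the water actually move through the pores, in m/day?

Hydraulic gradient i = Δh / L = 17.3 / 849 = 0.02038.
Darcy flux q = K · i = 0.8520 × 0.02038 = 0.01736 m/day.
Seepage velocity v = q / n_e = 0.01736 / 0.16 = 0.1085 m/day.

0.109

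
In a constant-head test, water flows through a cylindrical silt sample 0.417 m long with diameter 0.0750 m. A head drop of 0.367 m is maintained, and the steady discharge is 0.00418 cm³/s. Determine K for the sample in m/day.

Cross-sectional area A = π·(d/2)² = π × (0.0750/2)² = 0.004418 m².
Convert discharge: 0.00418 cm³/s = 4.180e-09 m³/s.
Darcy's law rearranged: K = Q·L / (A·Δh) = 4.180e-09 × 0.417 / (0.004418 × 0.367) = 1.075e-06 m/s = 0.09289 m/day.

0.0929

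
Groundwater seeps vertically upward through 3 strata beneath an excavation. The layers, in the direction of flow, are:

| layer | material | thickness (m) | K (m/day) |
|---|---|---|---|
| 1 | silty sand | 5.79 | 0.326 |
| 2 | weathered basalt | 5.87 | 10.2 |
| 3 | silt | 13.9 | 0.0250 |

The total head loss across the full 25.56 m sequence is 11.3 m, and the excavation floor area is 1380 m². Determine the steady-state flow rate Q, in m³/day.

Flow is perpendicular to layering, so the layers act in series and the equivalent K is the thickness-weighted harmonic mean.
Total thickness L = 5.79 + 5.87 + 13.9 = 25.56 m.
Σ(b_i/K_i) = 5.79/0.326 + 5.87/10.2 + 13.9/0.0250 = 574.3 d.
K_eq = L / Σ(b_i/K_i) = 25.56 / 574.3 = 0.04450 m/day.
Q = K_eq · A · (Δh/L) = 0.04450 × 1380 × (11.3/25.56) = 27.15 m³/day.

27.2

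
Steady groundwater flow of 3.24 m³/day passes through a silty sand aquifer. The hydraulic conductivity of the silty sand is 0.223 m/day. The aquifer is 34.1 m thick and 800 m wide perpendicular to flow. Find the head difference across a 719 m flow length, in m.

Cross-sectional area A = 800 × 34.1 = 27280 m².
From Q = K·A·i, i = Q / (K·A) = 3.24 / (0.2230 × 27280) = 0.0005326.
Head loss Δh = i · L = 0.0005326 × 719 = 0.3829 m.

0.383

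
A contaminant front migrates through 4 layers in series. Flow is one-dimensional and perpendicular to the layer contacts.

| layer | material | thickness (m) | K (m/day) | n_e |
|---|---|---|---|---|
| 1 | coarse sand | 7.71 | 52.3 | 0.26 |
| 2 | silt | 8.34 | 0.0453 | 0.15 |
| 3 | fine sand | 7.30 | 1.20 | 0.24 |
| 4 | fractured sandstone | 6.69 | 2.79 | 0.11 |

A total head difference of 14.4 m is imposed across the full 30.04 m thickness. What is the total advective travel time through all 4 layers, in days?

With flow normal to the layers, continuity requires the same specific discharge q through every layer.
Σ(b_i/K_i) = 7.71/52.3 + 8.34/0.0453 + 7.30/1.20 + 6.69/2.79 = 192.7 d.
q = Δh / Σ(b_i/K_i) = 14.4 / 192.7 = 0.07471 m/day.
In each layer the seepage velocity is v_i = q/n_i, so the layer transit time is t_i = b_i·n_i / q:
  layer 1 (coarse sand): t_1 = 7.71 × 0.26 / 0.07471 = 26.83 d
  layer 2 (silt): t_2 = 8.34 × 0.15 / 0.07471 = 16.74 d
  layer 3 (fine sand): t_3 = 7.30 × 0.24 / 0.07471 = 23.45 d
  layer 4 (fractured sandstone): t_4 = 6.69 × 0.11 / 0.07471 = 9.850 d
Total t = Σ t_i = 76.87 days.

76.9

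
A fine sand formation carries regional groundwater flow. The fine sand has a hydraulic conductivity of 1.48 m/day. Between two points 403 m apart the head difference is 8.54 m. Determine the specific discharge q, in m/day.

Hydraulic gradient i = Δh / L = 8.54 / 403 = 0.02119.
Specific discharge q = K · i = 1.480 × 0.02119 = 0.03136 m/day.

0.0314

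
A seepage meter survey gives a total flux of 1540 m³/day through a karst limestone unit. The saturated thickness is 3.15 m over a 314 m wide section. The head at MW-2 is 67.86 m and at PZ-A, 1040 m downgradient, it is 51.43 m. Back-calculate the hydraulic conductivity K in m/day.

98.6

Cross-sectional area A = 314 × 3.15 = 989.1 m².
Hydraulic gradient i = (67.86 − 51.43) / 1040 = 16.43 / 1040 = 0.01580.
From Q = K·A·i, K = Q / (A·i) = 1540 / (989.1 × 0.01580) = 98.55 m/day.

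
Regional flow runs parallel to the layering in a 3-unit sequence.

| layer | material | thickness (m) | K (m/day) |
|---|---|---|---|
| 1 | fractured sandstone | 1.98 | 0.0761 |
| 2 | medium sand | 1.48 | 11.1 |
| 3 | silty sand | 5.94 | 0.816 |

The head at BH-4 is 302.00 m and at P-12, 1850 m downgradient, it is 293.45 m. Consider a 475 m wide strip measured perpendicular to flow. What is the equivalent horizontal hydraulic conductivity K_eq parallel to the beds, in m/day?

Flow is parallel to layering, so each bed carries its own Darcy discharge and the transmissivities add.
Σ(K_i·b_i) = 0.0761×1.98 + 11.1×1.48 + 0.816×5.94 = 21.43 m²/day.
Total thickness b = 9.400 m, so K_eq = Σ(K_i·b_i)/b = 2.279 m/day.

2.28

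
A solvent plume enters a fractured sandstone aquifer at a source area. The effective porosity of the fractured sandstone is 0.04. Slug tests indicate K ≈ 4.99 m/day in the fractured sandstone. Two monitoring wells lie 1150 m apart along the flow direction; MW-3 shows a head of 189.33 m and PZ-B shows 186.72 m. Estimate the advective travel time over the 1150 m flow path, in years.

Hydraulic gradient i = (189.33 − 186.72) / 1150 = 2.61 / 1150 = 0.002270.
Darcy flux q = K · i = 4.990 × 0.002270 = 0.01133 m/day.
Seepage velocity v = q / n_e = 0.01133 / 0.04 = 0.2831 m/day.
Travel time t = L / v = 1150 / 0.2831 = 4062 days = 11.12 years.

11.1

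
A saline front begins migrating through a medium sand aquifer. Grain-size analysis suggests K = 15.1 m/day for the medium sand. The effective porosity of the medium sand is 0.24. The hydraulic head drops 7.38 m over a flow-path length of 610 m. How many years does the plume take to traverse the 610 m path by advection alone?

2.19

Hydraulic gradient i = Δh / L = 7.38 / 610 = 0.01210.
Darcy flux q = K · i = 15.10 × 0.01210 = 0.1827 m/day.
Seepage velocity v = q / n_e = 0.1827 / 0.24 = 0.7612 m/day.
Travel time t = L / v = 610 / 0.7612 = 801.4 days = 2.194 years.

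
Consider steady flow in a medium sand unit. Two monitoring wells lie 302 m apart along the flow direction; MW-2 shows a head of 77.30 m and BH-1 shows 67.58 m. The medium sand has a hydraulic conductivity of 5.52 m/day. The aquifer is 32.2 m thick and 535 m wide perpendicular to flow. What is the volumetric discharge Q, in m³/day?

3060

Cross-sectional area A = 535 × 32.2 = 17227 m².
Hydraulic gradient i = (77.30 − 67.58) / 302 = 9.72 / 302 = 0.03219.
Darcy's law: Q = K · A · i = 5.520 × 17227 × 0.03219 = 3061 m³/day.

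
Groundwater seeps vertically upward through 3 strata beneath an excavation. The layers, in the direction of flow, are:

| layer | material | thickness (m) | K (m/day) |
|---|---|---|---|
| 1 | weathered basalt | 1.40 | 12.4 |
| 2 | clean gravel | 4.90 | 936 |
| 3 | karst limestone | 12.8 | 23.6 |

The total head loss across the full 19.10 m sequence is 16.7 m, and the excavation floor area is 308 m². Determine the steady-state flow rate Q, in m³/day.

Flow is perpendicular to layering, so the layers act in series and the equivalent K is the thickness-weighted harmonic mean.
Total thickness L = 1.40 + 4.90 + 12.8 = 19.10 m.
Σ(b_i/K_i) = 1.40/12.4 + 4.90/936 + 12.8/23.6 = 0.6605 d.
K_eq = L / Σ(b_i/K_i) = 19.10 / 0.6605 = 28.92 m/day.
Q = K_eq · A · (Δh/L) = 28.92 × 308 × (16.7/19.10) = 7787 m³/day.

7790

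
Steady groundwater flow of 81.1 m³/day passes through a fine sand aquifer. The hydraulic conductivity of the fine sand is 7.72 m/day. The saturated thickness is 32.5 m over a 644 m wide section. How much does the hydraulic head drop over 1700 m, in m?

0.853

Cross-sectional area A = 644 × 32.5 = 20930 m².
From Q = K·A·i, i = Q / (K·A) = 81.1 / (7.720 × 20930) = 0.0005019.
Head loss Δh = i · L = 0.0005019 × 1700 = 0.8533 m.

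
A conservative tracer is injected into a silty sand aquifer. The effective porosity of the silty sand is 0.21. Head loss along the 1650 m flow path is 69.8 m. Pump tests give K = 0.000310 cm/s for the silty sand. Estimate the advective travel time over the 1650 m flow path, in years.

83.7

Convert K: 0.000310 cm/s × 864 = 0.2678 m/day.
Hydraulic gradient i = Δh / L = 69.8 / 1650 = 0.04230.
Darcy flux q = K · i = 0.2678 × 0.04230 = 0.01133 m/day.
Seepage velocity v = q / n_e = 0.01133 / 0.21 = 0.05395 m/day.
Travel time t = L / v = 1650 / 0.05395 = 30581 days = 83.73 years.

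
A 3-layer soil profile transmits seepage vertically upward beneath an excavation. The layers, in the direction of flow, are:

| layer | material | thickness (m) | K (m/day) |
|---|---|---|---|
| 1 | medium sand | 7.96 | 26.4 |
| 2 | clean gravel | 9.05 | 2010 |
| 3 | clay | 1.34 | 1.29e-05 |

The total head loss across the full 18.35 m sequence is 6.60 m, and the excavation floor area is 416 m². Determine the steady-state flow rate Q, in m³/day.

Flow is perpendicular to layering, so the layers act in series and the equivalent K is the thickness-weighted harmonic mean.
Total thickness L = 7.96 + 9.05 + 1.34 = 18.35 m.
Σ(b_i/K_i) = 7.96/26.4 + 9.05/2010 + 1.34/1.29e-05 = 1.039e+05 d.
K_eq = L / Σ(b_i/K_i) = 18.35 / 1.039e+05 = 0.0001767 m/day.
Q = K_eq · A · (Δh/L) = 0.0001767 × 416 × (6.60/18.35) = 0.02643 m³/day.

0.0264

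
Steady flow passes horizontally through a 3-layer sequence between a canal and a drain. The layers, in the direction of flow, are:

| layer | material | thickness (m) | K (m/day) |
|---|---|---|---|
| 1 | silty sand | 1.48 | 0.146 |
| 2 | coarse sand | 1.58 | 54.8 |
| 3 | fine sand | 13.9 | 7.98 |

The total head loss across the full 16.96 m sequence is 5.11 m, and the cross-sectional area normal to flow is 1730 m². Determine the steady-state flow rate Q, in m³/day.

Flow is perpendicular to layering, so the layers act in series and the equivalent K is the thickness-weighted harmonic mean.
Total thickness L = 1.48 + 1.58 + 13.9 = 16.96 m.
Σ(b_i/K_i) = 1.48/0.146 + 1.58/54.8 + 13.9/7.98 = 11.91 d.
K_eq = L / Σ(b_i/K_i) = 16.96 / 11.91 = 1.424 m/day.
Q = K_eq · A · (Δh/L) = 1.424 × 1730 × (5.11/16.96) = 742.4 m³/day.

742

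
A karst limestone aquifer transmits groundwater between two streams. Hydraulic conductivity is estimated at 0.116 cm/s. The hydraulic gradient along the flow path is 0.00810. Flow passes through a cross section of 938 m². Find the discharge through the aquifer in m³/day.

Convert K: 0.116 cm/s × 864 = 100.2 m/day.
Hydraulic gradient i = 0.00810.
Darcy's law: Q = K · A · i = 100.2 × 938.0 × 0.008100 = 761.5 m³/day.

761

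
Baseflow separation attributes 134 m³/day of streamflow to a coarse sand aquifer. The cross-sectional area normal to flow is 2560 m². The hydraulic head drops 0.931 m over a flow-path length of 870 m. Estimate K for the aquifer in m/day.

Hydraulic gradient i = Δh / L = 0.931 / 870 = 0.001070.
From Q = K·A·i, K = Q / (A·i) = 134 / (2560 × 0.001070) = 48.91 m/day.

48.9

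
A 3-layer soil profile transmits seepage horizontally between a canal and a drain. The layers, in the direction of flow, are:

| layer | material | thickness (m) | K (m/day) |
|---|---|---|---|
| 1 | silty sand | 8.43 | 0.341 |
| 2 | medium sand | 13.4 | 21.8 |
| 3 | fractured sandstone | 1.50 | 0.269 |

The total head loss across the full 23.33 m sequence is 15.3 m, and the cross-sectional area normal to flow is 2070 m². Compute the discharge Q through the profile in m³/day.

1020

Flow is perpendicular to layering, so the layers act in series and the equivalent K is the thickness-weighted harmonic mean.
Total thickness L = 8.43 + 13.4 + 1.50 = 23.33 m.
Σ(b_i/K_i) = 8.43/0.341 + 13.4/21.8 + 1.50/0.269 = 30.91 d.
K_eq = L / Σ(b_i/K_i) = 23.33 / 30.91 = 0.7547 m/day.
Q = K_eq · A · (Δh/L) = 0.7547 × 2070 × (15.3/23.33) = 1025 m³/day.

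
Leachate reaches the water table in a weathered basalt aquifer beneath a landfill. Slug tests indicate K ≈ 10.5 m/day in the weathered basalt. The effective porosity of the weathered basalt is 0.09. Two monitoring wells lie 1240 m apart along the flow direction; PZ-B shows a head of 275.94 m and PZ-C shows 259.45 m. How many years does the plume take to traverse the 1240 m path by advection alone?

Hydraulic gradient i = (275.94 − 259.45) / 1240 = 16.49 / 1240 = 0.01330.
Darcy flux q = K · i = 10.50 × 0.01330 = 0.1396 m/day.
Seepage velocity v = q / n_e = 0.1396 / 0.09 = 1.551 m/day.
Travel time t = L / v = 1240 / 1.551 = 799.2 days = 2.188 years.

2.19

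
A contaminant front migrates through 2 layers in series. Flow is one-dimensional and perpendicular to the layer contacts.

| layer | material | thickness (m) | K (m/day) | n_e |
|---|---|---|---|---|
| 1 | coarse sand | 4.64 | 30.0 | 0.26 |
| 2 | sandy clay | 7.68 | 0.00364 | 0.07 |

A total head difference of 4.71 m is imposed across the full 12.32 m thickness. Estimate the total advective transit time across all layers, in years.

With flow normal to the layers, continuity requires the same specific discharge q through every layer.
Σ(b_i/K_i) = 4.64/30.0 + 7.68/0.00364 = 2110 d.
q = Δh / Σ(b_i/K_i) = 4.71 / 2110 = 0.002232 m/day.
In each layer the seepage velocity is v_i = q/n_i, so the layer transit time is t_i = b_i·n_i / q:
  layer 1 (coarse sand): t_1 = 4.64 × 0.26 / 0.002232 = 540.5 d
  layer 2 (sandy clay): t_2 = 7.68 × 0.07 / 0.002232 = 240.8 d
Total t = Σ t_i = 781.3 days = 2.139 years.

2.14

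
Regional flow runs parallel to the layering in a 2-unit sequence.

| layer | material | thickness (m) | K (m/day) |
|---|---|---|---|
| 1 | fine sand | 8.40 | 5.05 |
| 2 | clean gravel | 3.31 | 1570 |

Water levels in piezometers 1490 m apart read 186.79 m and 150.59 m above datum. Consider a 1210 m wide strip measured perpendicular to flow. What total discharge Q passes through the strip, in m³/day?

Flow is parallel to layering, so each bed carries its own Darcy discharge and the transmissivities add.
Σ(K_i·b_i) = 5.05×8.40 + 1570×3.31 = 5239 m²/day.
Hydraulic gradient i = (186.79 − 150.59) / 1490 = 36.2 / 1490 = 0.02430.
Q = Σ(K_i·b_i) · W · i = 5239 × 1210 × 0.02430 = 1.540e+05 m³/day.

154000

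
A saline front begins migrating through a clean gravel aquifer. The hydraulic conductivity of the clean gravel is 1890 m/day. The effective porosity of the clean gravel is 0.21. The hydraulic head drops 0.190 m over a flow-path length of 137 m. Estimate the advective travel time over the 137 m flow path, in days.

11.0

Hydraulic gradient i = Δh / L = 0.190 / 137 = 0.001387.
Darcy flux q = K · i = 1890 × 0.001387 = 2.621 m/day.
Seepage velocity v = q / n_e = 2.621 / 0.21 = 12.48 m/day.
Travel time t = L / v = 137 / 12.48 = 10.98 days.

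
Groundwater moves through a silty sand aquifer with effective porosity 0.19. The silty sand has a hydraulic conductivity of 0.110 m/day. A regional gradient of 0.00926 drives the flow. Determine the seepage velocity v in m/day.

0.00536

Hydraulic gradient i = 0.00926.
Darcy flux q = K · i = 0.1100 × 0.009260 = 0.001019 m/day.
Seepage velocity v = q / n_e = 0.001019 / 0.19 = 0.005361 m/day.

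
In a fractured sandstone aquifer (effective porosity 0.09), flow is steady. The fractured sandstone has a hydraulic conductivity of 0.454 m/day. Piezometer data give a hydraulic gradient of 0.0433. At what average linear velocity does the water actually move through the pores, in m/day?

Hydraulic gradient i = 0.0433.
Darcy flux q = K · i = 0.4540 × 0.04330 = 0.01966 m/day.
Seepage velocity v = q / n_e = 0.01966 / 0.09 = 0.2184 m/day.

0.218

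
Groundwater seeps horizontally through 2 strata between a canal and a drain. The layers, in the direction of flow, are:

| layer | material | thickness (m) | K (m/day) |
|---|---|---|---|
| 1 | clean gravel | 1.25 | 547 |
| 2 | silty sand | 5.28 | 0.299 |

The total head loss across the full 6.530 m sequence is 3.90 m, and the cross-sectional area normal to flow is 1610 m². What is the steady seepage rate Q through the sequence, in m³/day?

356

Flow is perpendicular to layering, so the layers act in series and the equivalent K is the thickness-weighted harmonic mean.
Total thickness L = 1.25 + 5.28 = 6.530 m.
Σ(b_i/K_i) = 1.25/547 + 5.28/0.299 = 17.66 d.
K_eq = L / Σ(b_i/K_i) = 6.530 / 17.66 = 0.3697 m/day.
Q = K_eq · A · (Δh/L) = 0.3697 × 1610 × (3.90/6.530) = 355.5 m³/day.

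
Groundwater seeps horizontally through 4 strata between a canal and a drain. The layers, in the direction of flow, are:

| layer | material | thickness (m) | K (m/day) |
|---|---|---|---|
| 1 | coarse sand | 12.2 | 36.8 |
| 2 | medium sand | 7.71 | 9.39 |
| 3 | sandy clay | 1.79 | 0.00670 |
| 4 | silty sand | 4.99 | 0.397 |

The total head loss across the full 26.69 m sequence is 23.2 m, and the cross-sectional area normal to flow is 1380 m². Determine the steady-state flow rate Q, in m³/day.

114

Flow is perpendicular to layering, so the layers act in series and the equivalent K is the thickness-weighted harmonic mean.
Total thickness L = 12.2 + 7.71 + 1.79 + 4.99 = 26.69 m.
Σ(b_i/K_i) = 12.2/36.8 + 7.71/9.39 + 1.79/0.00670 + 4.99/0.397 = 280.9 d.
K_eq = L / Σ(b_i/K_i) = 26.69 / 280.9 = 0.09502 m/day.
Q = K_eq · A · (Δh/L) = 0.09502 × 1380 × (23.2/26.69) = 114.0 m³/day.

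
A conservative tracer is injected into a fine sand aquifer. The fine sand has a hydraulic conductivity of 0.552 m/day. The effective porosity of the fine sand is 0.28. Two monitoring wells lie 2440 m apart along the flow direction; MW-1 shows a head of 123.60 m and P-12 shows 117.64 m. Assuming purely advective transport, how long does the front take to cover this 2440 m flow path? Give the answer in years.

1390

Hydraulic gradient i = (123.60 − 117.64) / 2440 = 5.96 / 2440 = 0.002443.
Darcy flux q = K · i = 0.5520 × 0.002443 = 0.001348 m/day.
Seepage velocity v = q / n_e = 0.001348 / 0.28 = 0.004815 m/day.
Travel time t = L / v = 2440 / 0.004815 = 5.067e+05 days = 1387 years.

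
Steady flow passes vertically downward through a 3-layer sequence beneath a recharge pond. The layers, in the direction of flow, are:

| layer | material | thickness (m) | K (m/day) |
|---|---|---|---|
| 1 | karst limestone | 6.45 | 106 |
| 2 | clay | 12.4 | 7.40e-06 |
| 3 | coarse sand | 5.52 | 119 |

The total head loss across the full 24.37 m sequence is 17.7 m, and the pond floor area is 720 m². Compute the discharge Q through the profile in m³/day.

0.00761

Flow is perpendicular to layering, so the layers act in series and the equivalent K is the thickness-weighted harmonic mean.
Total thickness L = 6.45 + 12.4 + 5.52 = 24.37 m.
Σ(b_i/K_i) = 6.45/106 + 12.4/7.40e-06 + 5.52/119 = 1.676e+06 d.
K_eq = L / Σ(b_i/K_i) = 24.37 / 1.676e+06 = 1.454e-05 m/day.
Q = K_eq · A · (Δh/L) = 1.454e-05 × 720 × (17.7/24.37) = 0.007605 m³/day.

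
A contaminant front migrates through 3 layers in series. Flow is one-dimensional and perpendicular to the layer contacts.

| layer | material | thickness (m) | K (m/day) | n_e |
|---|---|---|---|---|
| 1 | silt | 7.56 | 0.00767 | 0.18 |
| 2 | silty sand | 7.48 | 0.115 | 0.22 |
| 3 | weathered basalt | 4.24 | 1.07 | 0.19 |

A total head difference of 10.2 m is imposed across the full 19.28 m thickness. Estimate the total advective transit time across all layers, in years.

With flow normal to the layers, continuity requires the same specific discharge q through every layer.
Σ(b_i/K_i) = 7.56/0.00767 + 7.48/0.115 + 4.24/1.07 = 1055 d.
q = Δh / Σ(b_i/K_i) = 10.2 / 1055 = 0.009671 m/day.
In each layer the seepage velocity is v_i = q/n_i, so the layer transit time is t_i = b_i·n_i / q:
  layer 1 (silt): t_1 = 7.56 × 0.18 / 0.009671 = 140.7 d
  layer 2 (silty sand): t_2 = 7.48 × 0.22 / 0.009671 = 170.2 d
  layer 3 (weathered basalt): t_3 = 4.24 × 0.19 / 0.009671 = 83.30 d
Total t = Σ t_i = 394.2 days = 1.079 years.

1.08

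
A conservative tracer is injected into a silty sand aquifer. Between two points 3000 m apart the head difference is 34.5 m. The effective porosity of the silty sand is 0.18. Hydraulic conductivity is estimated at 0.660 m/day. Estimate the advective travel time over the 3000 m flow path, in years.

Hydraulic gradient i = Δh / L = 34.5 / 3000 = 0.01150.
Darcy flux q = K · i = 0.6600 × 0.01150 = 0.007590 m/day.
Seepage velocity v = q / n_e = 0.007590 / 0.18 = 0.04217 m/day.
Travel time t = L / v = 3000 / 0.04217 = 71146 days = 194.8 years.

195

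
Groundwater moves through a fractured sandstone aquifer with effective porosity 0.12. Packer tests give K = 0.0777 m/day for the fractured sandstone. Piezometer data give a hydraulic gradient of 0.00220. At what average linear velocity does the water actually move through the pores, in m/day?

0.00142

Hydraulic gradient i = 0.00220.
Darcy flux q = K · i = 0.07770 × 0.002200 = 0.0001709 m/day.
Seepage velocity v = q / n_e = 0.0001709 / 0.12 = 0.001425 m/day.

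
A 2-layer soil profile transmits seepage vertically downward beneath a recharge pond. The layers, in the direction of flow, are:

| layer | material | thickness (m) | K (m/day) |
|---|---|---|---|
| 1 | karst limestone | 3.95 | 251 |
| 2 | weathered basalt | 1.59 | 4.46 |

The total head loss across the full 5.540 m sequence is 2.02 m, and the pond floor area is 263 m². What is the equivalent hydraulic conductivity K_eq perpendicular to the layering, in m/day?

Flow is perpendicular to layering, so the layers act in series and the equivalent K is the thickness-weighted harmonic mean.
Total thickness L = 3.95 + 1.59 = 5.540 m.
Σ(b_i/K_i) = 3.95/251 + 1.59/4.46 = 0.3722 d.
K_eq = L / Σ(b_i/K_i) = 5.540 / 0.3722 = 14.88 m/day.

14.9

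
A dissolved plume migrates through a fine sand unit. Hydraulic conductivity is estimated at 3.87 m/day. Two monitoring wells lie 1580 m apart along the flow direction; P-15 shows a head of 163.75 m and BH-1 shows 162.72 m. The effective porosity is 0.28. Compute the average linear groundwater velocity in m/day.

0.00901

Hydraulic gradient i = (163.75 − 162.72) / 1580 = 1.03 / 1580 = 0.0006519.
Darcy flux q = K · i = 3.870 × 0.0006519 = 0.002523 m/day.
Seepage velocity v = q / n_e = 0.002523 / 0.28 = 0.009010 m/day.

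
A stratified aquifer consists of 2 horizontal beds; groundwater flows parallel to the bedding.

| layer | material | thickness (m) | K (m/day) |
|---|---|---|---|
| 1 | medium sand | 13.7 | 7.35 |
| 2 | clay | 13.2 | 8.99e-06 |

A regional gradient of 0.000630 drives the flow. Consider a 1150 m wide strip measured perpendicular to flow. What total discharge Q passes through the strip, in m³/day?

Flow is parallel to layering, so each bed carries its own Darcy discharge and the transmissivities add.
Σ(K_i·b_i) = 7.35×13.7 + 8.99e-06×13.2 = 100.7 m²/day.
Hydraulic gradient i = 0.000630.
Q = Σ(K_i·b_i) · W · i = 100.7 × 1150 × 0.0006300 = 72.95 m³/day.

73.0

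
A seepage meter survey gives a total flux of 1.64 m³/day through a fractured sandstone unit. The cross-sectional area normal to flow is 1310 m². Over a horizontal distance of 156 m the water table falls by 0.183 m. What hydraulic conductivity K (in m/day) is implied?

Hydraulic gradient i = Δh / L = 0.183 / 156 = 0.001173.
From Q = K·A·i, K = Q / (A·i) = 1.64 / (1310 × 0.001173) = 1.067 m/day.

1.07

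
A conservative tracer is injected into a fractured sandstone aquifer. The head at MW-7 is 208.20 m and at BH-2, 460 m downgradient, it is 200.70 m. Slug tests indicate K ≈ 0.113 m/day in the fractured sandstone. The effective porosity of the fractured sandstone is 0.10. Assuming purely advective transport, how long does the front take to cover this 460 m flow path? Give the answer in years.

Hydraulic gradient i = (208.20 − 200.70) / 460 = 7.5 / 460 = 0.01630.
Darcy flux q = K · i = 0.1130 × 0.01630 = 0.001842 m/day.
Seepage velocity v = q / n_e = 0.001842 / 0.10 = 0.01842 m/day.
Travel time t = L / v = 460 / 0.01842 = 24968 days = 68.36 years.

68.4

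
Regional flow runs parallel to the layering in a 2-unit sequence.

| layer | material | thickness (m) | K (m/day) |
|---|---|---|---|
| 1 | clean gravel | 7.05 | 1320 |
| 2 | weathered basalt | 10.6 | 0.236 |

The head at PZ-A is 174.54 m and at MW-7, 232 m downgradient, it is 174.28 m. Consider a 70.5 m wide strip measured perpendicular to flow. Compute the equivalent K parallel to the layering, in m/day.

Flow is parallel to layering, so each bed carries its own Darcy discharge and the transmissivities add.
Σ(K_i·b_i) = 1320×7.05 + 0.236×10.6 = 9309 m²/day.
Total thickness b = 17.65 m, so K_eq = Σ(K_i·b_i)/b = 527.4 m/day.

527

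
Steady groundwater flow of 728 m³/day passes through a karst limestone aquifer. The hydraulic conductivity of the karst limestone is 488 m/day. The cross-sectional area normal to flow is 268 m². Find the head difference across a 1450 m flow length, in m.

8.07

From Q = K·A·i, i = Q / (K·A) = 728 / (488.0 × 268.0) = 0.005566.
Head loss Δh = i · L = 0.005566 × 1450 = 8.071 m.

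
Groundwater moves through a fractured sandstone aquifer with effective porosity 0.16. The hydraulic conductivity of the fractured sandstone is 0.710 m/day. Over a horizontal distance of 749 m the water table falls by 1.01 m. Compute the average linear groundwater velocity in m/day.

0.00598

Hydraulic gradient i = Δh / L = 1.01 / 749 = 0.001348.
Darcy flux q = K · i = 0.7100 × 0.001348 = 0.0009574 m/day.
Seepage velocity v = q / n_e = 0.0009574 / 0.16 = 0.005984 m/day.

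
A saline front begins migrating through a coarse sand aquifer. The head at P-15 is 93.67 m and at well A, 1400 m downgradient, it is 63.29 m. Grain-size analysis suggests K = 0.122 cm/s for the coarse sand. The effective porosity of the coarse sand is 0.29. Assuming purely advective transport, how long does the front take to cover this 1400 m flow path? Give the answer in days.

Convert K: 0.122 cm/s × 864 = 105.4 m/day.
Hydraulic gradient i = (93.67 − 63.29) / 1400 = 30.38 / 1400 = 0.02170.
Darcy flux q = K · i = 105.4 × 0.02170 = 2.287 m/day.
Seepage velocity v = q / n_e = 2.287 / 0.29 = 7.887 m/day.
Travel time t = L / v = 1400 / 7.887 = 177.5 days.

177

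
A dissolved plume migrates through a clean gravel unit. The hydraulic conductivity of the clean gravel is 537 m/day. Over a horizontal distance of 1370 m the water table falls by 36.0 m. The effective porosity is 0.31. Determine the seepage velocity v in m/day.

Hydraulic gradient i = Δh / L = 36.0 / 1370 = 0.02628.
Darcy flux q = K · i = 537.0 × 0.02628 = 14.11 m/day.
Seepage velocity v = q / n_e = 14.11 / 0.31 = 45.52 m/day.

45.5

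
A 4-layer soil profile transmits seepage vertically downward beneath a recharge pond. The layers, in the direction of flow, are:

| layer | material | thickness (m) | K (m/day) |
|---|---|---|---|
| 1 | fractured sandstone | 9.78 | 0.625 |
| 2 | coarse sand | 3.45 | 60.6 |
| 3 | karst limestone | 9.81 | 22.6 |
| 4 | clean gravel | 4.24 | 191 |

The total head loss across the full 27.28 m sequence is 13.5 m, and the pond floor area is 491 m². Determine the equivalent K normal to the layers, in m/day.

1.69

Flow is perpendicular to layering, so the layers act in series and the equivalent K is the thickness-weighted harmonic mean.
Total thickness L = 9.78 + 3.45 + 9.81 + 4.24 = 27.28 m.
Σ(b_i/K_i) = 9.78/0.625 + 3.45/60.6 + 9.81/22.6 + 4.24/191 = 16.16 d.
K_eq = L / Σ(b_i/K_i) = 27.28 / 16.16 = 1.688 m/day.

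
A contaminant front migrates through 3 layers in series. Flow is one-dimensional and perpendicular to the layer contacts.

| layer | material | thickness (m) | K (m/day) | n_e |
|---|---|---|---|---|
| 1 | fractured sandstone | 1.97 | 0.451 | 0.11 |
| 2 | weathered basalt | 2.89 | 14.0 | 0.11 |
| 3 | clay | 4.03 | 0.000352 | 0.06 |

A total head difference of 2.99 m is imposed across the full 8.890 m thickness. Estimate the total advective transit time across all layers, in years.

With flow normal to the layers, continuity requires the same specific discharge q through every layer.
Σ(b_i/K_i) = 1.97/0.451 + 2.89/14.0 + 4.03/0.000352 = 11453 d.
q = Δh / Σ(b_i/K_i) = 2.99 / 11453 = 0.0002611 m/day.
In each layer the seepage velocity is v_i = q/n_i, so the layer transit time is t_i = b_i·n_i / q:
  layer 1 (fractured sandstone): t_1 = 1.97 × 0.11 / 0.0002611 = 830.1 d
  layer 2 (weathered basalt): t_2 = 2.89 × 0.11 / 0.0002611 = 1218 d
  layer 3 (clay): t_3 = 4.03 × 0.06 / 0.0002611 = 926.2 d
Total t = Σ t_i = 2974 days = 8.143 years.

8.14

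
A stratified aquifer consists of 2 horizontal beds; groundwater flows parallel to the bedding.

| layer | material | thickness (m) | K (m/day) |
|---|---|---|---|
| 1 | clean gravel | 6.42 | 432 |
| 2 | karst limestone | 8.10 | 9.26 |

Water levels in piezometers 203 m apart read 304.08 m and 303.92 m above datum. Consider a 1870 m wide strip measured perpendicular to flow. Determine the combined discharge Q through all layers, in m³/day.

Flow is parallel to layering, so each bed carries its own Darcy discharge and the transmissivities add.
Σ(K_i·b_i) = 432×6.42 + 9.26×8.10 = 2848 m²/day.
Hydraulic gradient i = (304.08 − 303.92) / 203 = 0.16 / 203 = 0.0007882.
Q = Σ(K_i·b_i) · W · i = 2848 × 1870 × 0.0007882 = 4198 m³/day.

4200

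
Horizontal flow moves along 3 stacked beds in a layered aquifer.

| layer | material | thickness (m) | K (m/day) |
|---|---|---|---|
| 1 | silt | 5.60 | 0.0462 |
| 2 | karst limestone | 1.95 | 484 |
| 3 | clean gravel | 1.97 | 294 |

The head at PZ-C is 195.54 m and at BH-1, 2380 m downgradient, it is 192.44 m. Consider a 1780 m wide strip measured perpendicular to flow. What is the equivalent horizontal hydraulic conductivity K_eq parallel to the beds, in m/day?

160

Flow is parallel to layering, so each bed carries its own Darcy discharge and the transmissivities add.
Σ(K_i·b_i) = 0.0462×5.60 + 484×1.95 + 294×1.97 = 1523 m²/day.
Total thickness b = 9.520 m, so K_eq = Σ(K_i·b_i)/b = 160.0 m/day.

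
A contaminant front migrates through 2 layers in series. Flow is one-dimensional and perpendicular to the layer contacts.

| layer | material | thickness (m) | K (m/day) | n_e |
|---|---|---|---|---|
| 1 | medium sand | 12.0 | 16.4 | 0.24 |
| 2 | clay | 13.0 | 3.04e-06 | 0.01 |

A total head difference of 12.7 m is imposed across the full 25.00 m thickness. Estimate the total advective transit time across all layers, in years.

2770

With flow normal to the layers, continuity requires the same specific discharge q through every layer.
Σ(b_i/K_i) = 12.0/16.4 + 13.0/3.04e-06 = 4.276e+06 d.
q = Δh / Σ(b_i/K_i) = 12.7 / 4.276e+06 = 2.970e-06 m/day.
In each layer the seepage velocity is v_i = q/n_i, so the layer transit time is t_i = b_i·n_i / q:
  layer 1 (medium sand): t_1 = 12.0 × 0.24 / 2.970e-06 = 9.697e+05 d
  layer 2 (clay): t_2 = 13.0 × 0.01 / 2.970e-06 = 43773 d
Total t = Σ t_i = 1.014e+06 days = 2775 years.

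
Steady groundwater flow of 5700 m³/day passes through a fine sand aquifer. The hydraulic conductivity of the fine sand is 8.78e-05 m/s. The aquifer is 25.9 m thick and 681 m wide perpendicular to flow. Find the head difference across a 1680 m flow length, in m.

Convert K: 8.78e-05 m/s × 86400 = 7.586 m/day.
Cross-sectional area A = 681 × 25.9 = 17638 m².
From Q = K·A·i, i = Q / (K·A) = 5700 / (7.586 × 17638) = 0.04260.
Head loss Δh = i · L = 0.04260 × 1680 = 71.57 m.

71.6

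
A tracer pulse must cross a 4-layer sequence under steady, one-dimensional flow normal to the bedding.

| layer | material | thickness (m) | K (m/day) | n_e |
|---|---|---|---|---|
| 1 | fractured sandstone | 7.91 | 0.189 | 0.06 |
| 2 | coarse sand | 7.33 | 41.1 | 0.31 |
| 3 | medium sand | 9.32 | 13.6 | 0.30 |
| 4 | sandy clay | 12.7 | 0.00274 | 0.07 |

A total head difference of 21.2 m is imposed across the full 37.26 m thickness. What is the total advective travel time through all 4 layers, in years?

3.89

With flow normal to the layers, continuity requires the same specific discharge q through every layer.
Σ(b_i/K_i) = 7.91/0.189 + 7.33/41.1 + 9.32/13.6 + 12.7/0.00274 = 4678 d.
q = Δh / Σ(b_i/K_i) = 21.2 / 4678 = 0.004532 m/day.
In each layer the seepage velocity is v_i = q/n_i, so the layer transit time is t_i = b_i·n_i / q:
  layer 1 (fractured sandstone): t_1 = 7.91 × 0.06 / 0.004532 = 104.7 d
  layer 2 (coarse sand): t_2 = 7.33 × 0.31 / 0.004532 = 501.4 d
  layer 3 (medium sand): t_3 = 9.32 × 0.30 / 0.004532 = 616.9 d
  layer 4 (sandy clay): t_4 = 12.7 × 0.07 / 0.004532 = 196.2 d
Total t = Σ t_i = 1419 days = 3.886 years.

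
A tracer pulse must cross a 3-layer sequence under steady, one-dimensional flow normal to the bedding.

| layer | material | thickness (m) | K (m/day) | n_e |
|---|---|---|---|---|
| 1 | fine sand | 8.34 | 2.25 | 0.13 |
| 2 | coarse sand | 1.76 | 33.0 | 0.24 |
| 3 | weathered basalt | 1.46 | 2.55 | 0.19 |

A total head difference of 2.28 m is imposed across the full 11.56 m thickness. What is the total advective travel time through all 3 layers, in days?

With flow normal to the layers, continuity requires the same specific discharge q through every layer.
Σ(b_i/K_i) = 8.34/2.25 + 1.76/33.0 + 1.46/2.55 = 4.333 d.
q = Δh / Σ(b_i/K_i) = 2.28 / 4.333 = 0.5262 m/day.
In each layer the seepage velocity is v_i = q/n_i, so the layer transit time is t_i = b_i·n_i / q:
  layer 1 (fine sand): t_1 = 8.34 × 0.13 / 0.5262 = 2.060 d
  layer 2 (coarse sand): t_2 = 1.76 × 0.24 / 0.5262 = 0.8027 d
  layer 3 (weathered basalt): t_3 = 1.46 × 0.19 / 0.5262 = 0.5271 d
Total t = Σ t_i = 3.390 days.

3.39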